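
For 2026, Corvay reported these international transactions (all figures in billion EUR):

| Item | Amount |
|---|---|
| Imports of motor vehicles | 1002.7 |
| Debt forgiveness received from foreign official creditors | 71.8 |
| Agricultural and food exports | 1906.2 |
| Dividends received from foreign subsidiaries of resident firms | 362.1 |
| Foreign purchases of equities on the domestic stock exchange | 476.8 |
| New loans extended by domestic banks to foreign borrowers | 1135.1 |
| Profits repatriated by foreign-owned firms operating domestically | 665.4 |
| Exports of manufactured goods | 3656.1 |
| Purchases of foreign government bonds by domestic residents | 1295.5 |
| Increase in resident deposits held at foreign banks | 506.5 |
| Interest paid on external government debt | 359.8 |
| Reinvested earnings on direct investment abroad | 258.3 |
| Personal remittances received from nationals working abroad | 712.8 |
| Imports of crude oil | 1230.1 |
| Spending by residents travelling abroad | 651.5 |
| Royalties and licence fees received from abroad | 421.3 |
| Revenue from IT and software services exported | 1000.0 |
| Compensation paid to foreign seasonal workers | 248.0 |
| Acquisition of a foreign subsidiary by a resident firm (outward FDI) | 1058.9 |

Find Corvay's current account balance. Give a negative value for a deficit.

Goods: 1906.2 - 1230.1 - 1002.7 + 3656.1 = 3329.5
Services: 1000.0 + 421.3 - 651.5 = 769.8
Primary income: 362.1 + 258.3 - 665.4 - 359.8 - 248.0 = -652.8
Secondary income: 712.8
Current account = 3329.5 + 769.8 + (-652.8) + 712.8 = 4159.3
(Excluded from the current account — capital account: debt forgiveness received from foreign official creditors 71.8; financial account: foreign purchases of equities on the domestic stock exchange 476.8, new loans extended by domestic banks to foreign borrowers 1135.1, purchases of foreign government bonds by domestic residents 1295.5, increase in resident deposits held at foreign banks 506.5, acquisition of a foreign subsidiary by a resident firm (outward FDI) 1058.9.)

4159.3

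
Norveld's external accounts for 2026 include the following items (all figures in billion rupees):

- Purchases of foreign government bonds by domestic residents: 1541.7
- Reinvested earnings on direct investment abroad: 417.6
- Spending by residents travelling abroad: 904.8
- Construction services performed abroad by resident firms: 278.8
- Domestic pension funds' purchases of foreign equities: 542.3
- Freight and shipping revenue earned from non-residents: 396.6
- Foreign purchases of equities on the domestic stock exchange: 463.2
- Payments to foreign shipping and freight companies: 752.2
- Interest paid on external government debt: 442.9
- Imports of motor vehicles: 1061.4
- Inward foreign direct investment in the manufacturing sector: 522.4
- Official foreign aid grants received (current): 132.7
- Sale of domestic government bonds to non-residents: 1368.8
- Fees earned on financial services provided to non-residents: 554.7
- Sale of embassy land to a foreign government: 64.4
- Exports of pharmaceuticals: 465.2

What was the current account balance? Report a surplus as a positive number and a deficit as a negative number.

Goods: 465.2 - 1061.4 = -596.2
Services: 554.7 - 904.8 + 278.8 + 396.6 - 752.2 = -426.9
Primary income: -442.9 + 417.6 = -25.3
Secondary income: 132.7
Current account = (-596.2) + (-426.9) + (-25.3) + 132.7 = -915.7
(Excluded from the current account — financial account: purchases of foreign government bonds by domestic residents 1541.7, domestic pension funds' purchases of foreign equities 542.3, foreign purchases of equities on the domestic stock exchange 463.2, inward foreign direct investment in the manufacturing sector 522.4, sale of domestic government bonds to non-residents 1368.8; capital account: sale of embassy land to a foreign government 64.4.)

-915.7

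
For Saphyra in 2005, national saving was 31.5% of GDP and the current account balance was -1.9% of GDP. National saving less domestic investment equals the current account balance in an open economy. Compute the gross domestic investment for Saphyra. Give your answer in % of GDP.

33.4

I = S - CA = 31.5 - (-1.9) = 33.4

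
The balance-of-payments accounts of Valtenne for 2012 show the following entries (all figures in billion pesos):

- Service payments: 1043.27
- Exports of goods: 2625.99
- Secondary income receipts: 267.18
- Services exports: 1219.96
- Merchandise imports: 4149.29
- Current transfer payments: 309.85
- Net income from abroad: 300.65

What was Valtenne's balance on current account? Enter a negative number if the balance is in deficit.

-1088.63

Goods balance = 2625.99 - 4149.29 = -1523.30
Services balance = 1219.96 - 1043.27 = 176.69
Trade balance (goods + services) = -1523.30 + 176.69 = -1346.61
Net primary income = 300.65
Net secondary income = 267.18 - 309.85 = -42.67
Current account = -1346.61 + 300.65 + (-42.67) = -1088.63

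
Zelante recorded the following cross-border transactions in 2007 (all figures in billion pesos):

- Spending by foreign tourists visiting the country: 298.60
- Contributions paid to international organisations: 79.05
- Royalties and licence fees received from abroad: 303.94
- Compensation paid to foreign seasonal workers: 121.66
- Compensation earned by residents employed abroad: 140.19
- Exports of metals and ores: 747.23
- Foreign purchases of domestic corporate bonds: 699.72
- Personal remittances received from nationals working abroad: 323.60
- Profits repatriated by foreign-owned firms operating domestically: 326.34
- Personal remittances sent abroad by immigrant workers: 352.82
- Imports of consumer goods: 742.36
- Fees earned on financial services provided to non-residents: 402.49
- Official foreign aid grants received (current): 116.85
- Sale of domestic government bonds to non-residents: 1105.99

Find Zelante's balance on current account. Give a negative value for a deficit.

710.67

Goods: -742.36 + 747.23 = 4.87
Services: 402.49 + 298.60 + 303.94 = 1005.03
Primary income: 140.19 - 326.34 - 121.66 = -307.81
Secondary income: 323.60 - 79.05 - 352.82 + 116.85 = 8.58
Current account = 4.87 + 1005.03 + (-307.81) + 8.58 = 710.67
(Excluded from the current account — financial account: foreign purchases of domestic corporate bonds 699.72, sale of domestic government bonds to non-residents 1105.99.)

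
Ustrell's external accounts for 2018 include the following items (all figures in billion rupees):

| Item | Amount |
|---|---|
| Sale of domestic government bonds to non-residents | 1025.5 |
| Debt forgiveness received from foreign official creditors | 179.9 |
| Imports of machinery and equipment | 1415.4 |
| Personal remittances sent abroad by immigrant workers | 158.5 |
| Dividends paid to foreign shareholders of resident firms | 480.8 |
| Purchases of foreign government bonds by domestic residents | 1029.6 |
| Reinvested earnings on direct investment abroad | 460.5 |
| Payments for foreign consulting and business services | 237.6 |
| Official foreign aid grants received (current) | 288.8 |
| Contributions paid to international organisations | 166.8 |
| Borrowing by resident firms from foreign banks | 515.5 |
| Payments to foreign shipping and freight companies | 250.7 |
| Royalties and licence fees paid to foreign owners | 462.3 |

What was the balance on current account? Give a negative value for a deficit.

Goods: -1415.4
Services: -237.6 - 462.3 - 250.7 = -950.6
Primary income: 460.5 - 480.8 = -20.3
Secondary income: -158.5 + 288.8 - 166.8 = -36.5
Current account = (-1415.4) + (-950.6) + (-20.3) + (-36.5) = -2422.8
(Excluded from the current account — financial account: sale of domestic government bonds to non-residents 1025.5, purchases of foreign government bonds by domestic residents 1029.6, borrowing by resident firms from foreign banks 515.5; capital account: debt forgiveness received from foreign official creditors 179.9.)

-2422.8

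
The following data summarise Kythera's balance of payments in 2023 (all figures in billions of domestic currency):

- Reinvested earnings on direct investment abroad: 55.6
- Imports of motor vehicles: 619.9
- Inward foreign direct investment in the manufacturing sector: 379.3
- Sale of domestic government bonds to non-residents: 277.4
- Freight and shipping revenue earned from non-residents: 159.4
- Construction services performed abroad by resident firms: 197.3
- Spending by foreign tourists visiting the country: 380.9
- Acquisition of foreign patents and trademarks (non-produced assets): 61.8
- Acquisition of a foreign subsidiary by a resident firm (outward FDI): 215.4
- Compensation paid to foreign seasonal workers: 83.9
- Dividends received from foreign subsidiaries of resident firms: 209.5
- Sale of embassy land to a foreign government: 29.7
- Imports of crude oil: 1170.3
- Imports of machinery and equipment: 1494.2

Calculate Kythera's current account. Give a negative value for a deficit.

Goods: -1170.3 - 1494.2 - 619.9 = -3284.4
Services: 197.3 + 380.9 + 159.4 = 737.6
Primary income: -83.9 + 209.5 + 55.6 = 181.2
Current account = (-3284.4) + 737.6 + 181.2 = -2365.6
(Excluded from the current account — financial account: inward foreign direct investment in the manufacturing sector 379.3, sale of domestic government bonds to non-residents 277.4, acquisition of a foreign subsidiary by a resident firm (outward FDI) 215.4; capital account: acquisition of foreign patents and trademarks (non-produced assets) 61.8, sale of embassy land to a foreign government 29.7.)

-2365.6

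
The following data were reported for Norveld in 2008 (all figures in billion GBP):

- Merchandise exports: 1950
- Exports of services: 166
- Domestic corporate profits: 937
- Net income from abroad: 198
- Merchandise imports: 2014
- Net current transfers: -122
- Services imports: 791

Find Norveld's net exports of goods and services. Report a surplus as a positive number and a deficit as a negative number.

-689

Goods balance = 1950 - 2014 = -64
Services balance = 166 - 791 = -625
Trade balance (goods + services) = -64 + (-625) = -689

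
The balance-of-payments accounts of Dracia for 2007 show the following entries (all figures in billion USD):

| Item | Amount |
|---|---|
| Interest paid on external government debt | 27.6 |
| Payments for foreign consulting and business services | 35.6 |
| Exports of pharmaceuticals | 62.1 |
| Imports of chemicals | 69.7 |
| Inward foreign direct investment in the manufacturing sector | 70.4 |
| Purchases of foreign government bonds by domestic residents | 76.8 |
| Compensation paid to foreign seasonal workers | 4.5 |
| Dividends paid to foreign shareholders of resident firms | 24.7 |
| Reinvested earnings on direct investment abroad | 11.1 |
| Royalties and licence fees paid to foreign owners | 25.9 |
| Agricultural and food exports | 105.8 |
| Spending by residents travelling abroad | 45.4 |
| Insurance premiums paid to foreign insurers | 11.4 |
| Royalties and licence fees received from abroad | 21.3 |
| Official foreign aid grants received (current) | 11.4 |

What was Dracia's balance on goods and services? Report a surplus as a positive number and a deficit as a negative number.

Goods: 105.8 - 69.7 + 62.1 = 98.2
Services: 21.3 - 11.4 - 35.6 - 45.4 - 25.9 = -97.0
Trade balance = 98.2 + (-97.0) = 1.2
(Excluded from the trade balance — primary income: interest paid on external government debt 27.6, compensation paid to foreign seasonal workers 4.5, dividends paid to foreign shareholders of resident firms 24.7, reinvested earnings on direct investment abroad 11.1; financial account: inward foreign direct investment in the manufacturing sector 70.4, purchases of foreign government bonds by domestic residents 76.8; secondary income: official foreign aid grants received (current) 11.4.)

1.2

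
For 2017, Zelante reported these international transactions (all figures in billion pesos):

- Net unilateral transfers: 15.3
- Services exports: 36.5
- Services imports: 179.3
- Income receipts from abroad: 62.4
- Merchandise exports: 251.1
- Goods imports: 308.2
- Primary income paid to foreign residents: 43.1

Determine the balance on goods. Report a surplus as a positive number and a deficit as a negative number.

Goods balance = 251.1 - 308.2 = -57.1

-57.1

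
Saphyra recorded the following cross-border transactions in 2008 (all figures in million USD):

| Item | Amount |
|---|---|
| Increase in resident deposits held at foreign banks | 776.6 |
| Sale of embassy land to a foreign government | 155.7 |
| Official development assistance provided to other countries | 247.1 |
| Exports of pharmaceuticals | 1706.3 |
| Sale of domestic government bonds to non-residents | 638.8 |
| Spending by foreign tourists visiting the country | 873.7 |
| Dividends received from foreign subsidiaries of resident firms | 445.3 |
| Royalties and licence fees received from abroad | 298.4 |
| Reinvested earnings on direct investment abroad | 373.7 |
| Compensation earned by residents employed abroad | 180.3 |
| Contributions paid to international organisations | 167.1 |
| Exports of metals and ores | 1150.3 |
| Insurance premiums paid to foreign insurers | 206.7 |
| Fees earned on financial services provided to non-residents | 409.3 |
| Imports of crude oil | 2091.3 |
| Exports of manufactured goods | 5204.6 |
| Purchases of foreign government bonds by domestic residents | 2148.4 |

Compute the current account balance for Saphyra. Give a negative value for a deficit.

7929.7

Goods: 1150.3 - 2091.3 + 1706.3 + 5204.6 = 5969.9
Services: 409.3 + 298.4 + 873.7 - 206.7 = 1374.7
Primary income: 373.7 + 180.3 + 445.3 = 999.3
Secondary income: -247.1 - 167.1 = -414.2
Current account = 5969.9 + 1374.7 + 999.3 + (-414.2) = 7929.7
(Excluded from the current account — financial account: increase in resident deposits held at foreign banks 776.6, sale of domestic government bonds to non-residents 638.8, purchases of foreign government bonds by domestic residents 2148.4; capital account: sale of embassy land to a foreign government 155.7.)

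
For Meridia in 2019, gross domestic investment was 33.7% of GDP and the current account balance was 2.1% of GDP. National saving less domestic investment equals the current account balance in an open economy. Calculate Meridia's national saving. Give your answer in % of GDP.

35.8

S - I = CA (net lending to the rest of the world).
S = I + CA = 33.7 + 2.1 = 35.8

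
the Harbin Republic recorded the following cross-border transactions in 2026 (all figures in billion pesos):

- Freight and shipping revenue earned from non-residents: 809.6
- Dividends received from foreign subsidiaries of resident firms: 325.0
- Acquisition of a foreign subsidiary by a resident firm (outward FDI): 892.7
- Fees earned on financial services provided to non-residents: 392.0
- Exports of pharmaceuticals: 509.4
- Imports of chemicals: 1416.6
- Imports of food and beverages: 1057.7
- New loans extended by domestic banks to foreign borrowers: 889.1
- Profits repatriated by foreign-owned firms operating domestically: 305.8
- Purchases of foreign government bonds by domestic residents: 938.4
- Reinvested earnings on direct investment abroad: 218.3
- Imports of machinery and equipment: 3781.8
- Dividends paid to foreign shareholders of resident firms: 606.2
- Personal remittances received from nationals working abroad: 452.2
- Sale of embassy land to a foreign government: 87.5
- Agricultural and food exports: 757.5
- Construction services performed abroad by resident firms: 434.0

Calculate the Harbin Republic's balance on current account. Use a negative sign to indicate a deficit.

-3270.1

Goods: 509.4 - 1057.7 + 757.5 - 1416.6 - 3781.8 = -4989.2
Services: 434.0 + 392.0 + 809.6 = 1635.6
Primary income: 218.3 - 305.8 - 606.2 + 325.0 = -368.7
Secondary income: 452.2
Current account = (-4989.2) + 1635.6 + (-368.7) + 452.2 = -3270.1
(Excluded from the current account — financial account: acquisition of a foreign subsidiary by a resident firm (outward FDI) 892.7, new loans extended by domestic banks to foreign borrowers 889.1, purchases of foreign government bonds by domestic residents 938.4; capital account: sale of embassy land to a foreign government 87.5.)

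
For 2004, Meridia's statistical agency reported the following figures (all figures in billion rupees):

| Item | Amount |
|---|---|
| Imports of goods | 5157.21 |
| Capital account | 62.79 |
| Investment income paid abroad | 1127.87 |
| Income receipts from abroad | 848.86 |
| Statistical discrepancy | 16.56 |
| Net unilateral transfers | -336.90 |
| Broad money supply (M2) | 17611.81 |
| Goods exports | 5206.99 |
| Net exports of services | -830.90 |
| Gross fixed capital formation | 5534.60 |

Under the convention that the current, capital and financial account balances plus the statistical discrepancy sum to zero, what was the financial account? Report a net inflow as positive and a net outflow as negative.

Goods balance = 5206.99 - 5157.21 = 49.78
Services balance = -830.90
Trade balance (goods + services) = 49.78 + (-830.90) = -781.12
Net primary income = 848.86 - 1127.87 = -279.01
Net secondary income = -336.90
Current account = -781.12 + (-279.01) + (-336.90) = -1397.03
Financial account = -(-1397.03 + 62.79 + 16.56) = 1317.68

1317.68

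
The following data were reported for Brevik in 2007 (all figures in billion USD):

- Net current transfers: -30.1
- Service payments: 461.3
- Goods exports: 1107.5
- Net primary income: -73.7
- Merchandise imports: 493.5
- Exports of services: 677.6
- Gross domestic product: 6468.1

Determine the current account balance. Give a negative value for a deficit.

Goods balance = 1107.5 - 493.5 = 614.0
Services balance = 677.6 - 461.3 = 216.3
Trade balance (goods + services) = 614.0 + 216.3 = 830.3
Net primary income = -73.7
Net secondary income = -30.1
Current account = 830.3 + (-73.7) + (-30.1) = 726.5

726.5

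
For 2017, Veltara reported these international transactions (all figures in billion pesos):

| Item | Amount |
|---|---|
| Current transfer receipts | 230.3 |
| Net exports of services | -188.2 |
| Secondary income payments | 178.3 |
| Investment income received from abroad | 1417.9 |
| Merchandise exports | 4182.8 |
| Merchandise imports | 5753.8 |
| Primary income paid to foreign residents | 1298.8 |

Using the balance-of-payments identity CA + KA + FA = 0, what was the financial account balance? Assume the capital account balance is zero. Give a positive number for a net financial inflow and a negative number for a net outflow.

Goods balance = 4182.8 - 5753.8 = -1571.0
Services balance = -188.2
Trade balance (goods + services) = -1571.0 + (-188.2) = -1759.2
Net primary income = 1417.9 - 1298.8 = 119.1
Net secondary income = 230.3 - 178.3 = 52.0
Current account = -1759.2 + 119.1 + 52.0 = -1588.1
Financial account = -(-1588.1) = 1588.1

1588.1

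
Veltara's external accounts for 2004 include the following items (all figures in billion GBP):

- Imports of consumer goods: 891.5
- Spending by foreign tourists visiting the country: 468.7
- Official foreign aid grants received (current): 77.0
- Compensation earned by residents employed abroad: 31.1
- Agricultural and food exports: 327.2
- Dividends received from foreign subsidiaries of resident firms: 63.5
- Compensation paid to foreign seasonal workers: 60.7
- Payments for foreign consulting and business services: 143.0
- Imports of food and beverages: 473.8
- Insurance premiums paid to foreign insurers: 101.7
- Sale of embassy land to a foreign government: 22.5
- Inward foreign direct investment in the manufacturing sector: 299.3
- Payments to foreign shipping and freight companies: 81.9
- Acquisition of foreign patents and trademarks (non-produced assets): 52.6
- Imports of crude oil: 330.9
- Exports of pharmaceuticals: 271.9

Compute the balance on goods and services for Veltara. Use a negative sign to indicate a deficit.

-955.0

Goods: 327.2 - 473.8 + 271.9 - 891.5 - 330.9 = -1097.1
Services: -101.7 - 81.9 - 143.0 + 468.7 = 142.1
Trade balance = -1097.1 + 142.1 = -955.0
(Excluded from the trade balance — secondary income: official foreign aid grants received (current) 77.0; primary income: compensation earned by residents employed abroad 31.1, dividends received from foreign subsidiaries of resident firms 63.5, compensation paid to foreign seasonal workers 60.7; capital account: sale of embassy land to a foreign government 22.5, acquisition of foreign patents and trademarks (non-produced assets) 52.6; financial account: inward foreign direct investment in the manufacturing sector 299.3.)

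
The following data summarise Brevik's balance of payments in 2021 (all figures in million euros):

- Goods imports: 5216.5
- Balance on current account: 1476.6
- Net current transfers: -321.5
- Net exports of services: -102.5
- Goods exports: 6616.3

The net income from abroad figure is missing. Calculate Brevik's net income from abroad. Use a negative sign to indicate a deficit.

500.8

Current account = goods balance + services balance + net primary income + net secondary income
Sum of the known components = 975.8
Net income from abroad = CA - (known components) = 1476.6 - 975.8 = 500.8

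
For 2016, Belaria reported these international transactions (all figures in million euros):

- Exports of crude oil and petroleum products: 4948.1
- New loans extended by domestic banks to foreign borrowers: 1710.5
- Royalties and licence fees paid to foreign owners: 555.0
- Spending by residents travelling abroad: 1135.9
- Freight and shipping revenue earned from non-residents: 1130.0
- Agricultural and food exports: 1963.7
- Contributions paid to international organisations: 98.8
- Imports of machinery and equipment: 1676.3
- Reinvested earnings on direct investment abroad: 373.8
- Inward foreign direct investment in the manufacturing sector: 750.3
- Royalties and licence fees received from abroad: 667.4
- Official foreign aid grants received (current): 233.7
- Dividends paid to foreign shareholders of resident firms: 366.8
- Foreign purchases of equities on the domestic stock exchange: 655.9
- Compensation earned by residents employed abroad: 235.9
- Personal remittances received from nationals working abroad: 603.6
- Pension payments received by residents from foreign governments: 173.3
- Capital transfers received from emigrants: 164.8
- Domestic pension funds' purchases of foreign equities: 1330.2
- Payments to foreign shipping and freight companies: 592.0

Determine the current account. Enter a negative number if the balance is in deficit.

Goods: 1963.7 - 1676.3 + 4948.1 = 5235.5
Services: -592.0 - 555.0 + 667.4 + 1130.0 - 1135.9 = -485.5
Primary income: 373.8 - 366.8 + 235.9 = 242.9
Secondary income: 603.6 + 173.3 + 233.7 - 98.8 = 911.8
Current account = 5235.5 + (-485.5) + 242.9 + 911.8 = 5904.7
(Excluded from the current account — financial account: new loans extended by domestic banks to foreign borrowers 1710.5, inward foreign direct investment in the manufacturing sector 750.3, foreign purchases of equities on the domestic stock exchange 655.9, domestic pension funds' purchases of foreign equities 1330.2; capital account: capital transfers received from emigrants 164.8.)

5904.7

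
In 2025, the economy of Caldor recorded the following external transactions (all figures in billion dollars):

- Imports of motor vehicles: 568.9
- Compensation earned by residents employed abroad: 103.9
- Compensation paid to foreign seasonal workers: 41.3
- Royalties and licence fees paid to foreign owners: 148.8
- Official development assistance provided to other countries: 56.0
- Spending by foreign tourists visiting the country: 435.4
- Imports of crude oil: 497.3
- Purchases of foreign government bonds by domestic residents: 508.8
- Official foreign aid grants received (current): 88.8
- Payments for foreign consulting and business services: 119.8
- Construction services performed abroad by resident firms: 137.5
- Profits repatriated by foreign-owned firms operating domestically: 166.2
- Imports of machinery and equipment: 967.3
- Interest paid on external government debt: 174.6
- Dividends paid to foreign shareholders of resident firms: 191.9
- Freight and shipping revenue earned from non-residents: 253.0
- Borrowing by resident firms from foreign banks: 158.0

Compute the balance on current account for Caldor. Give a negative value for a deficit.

Goods: -967.3 - 497.3 - 568.9 = -2033.5
Services: -148.8 + 253.0 - 119.8 + 137.5 + 435.4 = 557.3
Primary income: -166.2 - 174.6 - 191.9 + 103.9 - 41.3 = -470.1
Secondary income: -56.0 + 88.8 = 32.8
Current account = (-2033.5) + 557.3 + (-470.1) + 32.8 = -1913.5
(Excluded from the current account — financial account: purchases of foreign government bonds by domestic residents 508.8, borrowing by resident firms from foreign banks 158.0.)

-1913.5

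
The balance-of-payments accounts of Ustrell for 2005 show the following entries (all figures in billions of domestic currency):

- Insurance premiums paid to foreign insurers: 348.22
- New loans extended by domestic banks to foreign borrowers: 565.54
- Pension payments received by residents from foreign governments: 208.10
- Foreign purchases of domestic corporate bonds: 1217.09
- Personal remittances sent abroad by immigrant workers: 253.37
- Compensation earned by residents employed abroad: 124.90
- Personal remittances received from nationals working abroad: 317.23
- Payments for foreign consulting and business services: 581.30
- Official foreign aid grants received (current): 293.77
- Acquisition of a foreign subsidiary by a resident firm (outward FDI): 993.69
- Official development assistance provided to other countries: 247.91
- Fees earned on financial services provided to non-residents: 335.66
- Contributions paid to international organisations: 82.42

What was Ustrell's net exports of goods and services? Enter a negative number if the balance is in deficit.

Services: 335.66 - 581.30 - 348.22 = -593.86
Trade balance = 0.00 + (-593.86) = -593.86
(Excluded from the trade balance — financial account: new loans extended by domestic banks to foreign borrowers 565.54, foreign purchases of domestic corporate bonds 1217.09, acquisition of a foreign subsidiary by a resident firm (outward FDI) 993.69; secondary income: pension payments received by residents from foreign governments 208.10, personal remittances sent abroad by immigrant workers 253.37, personal remittances received from nationals working abroad 317.23, official foreign aid grants received (current) 293.77, official development assistance provided to other countries 247.91, contributions paid to international organisations 82.42; primary income: compensation earned by residents employed abroad 124.90.)

-593.86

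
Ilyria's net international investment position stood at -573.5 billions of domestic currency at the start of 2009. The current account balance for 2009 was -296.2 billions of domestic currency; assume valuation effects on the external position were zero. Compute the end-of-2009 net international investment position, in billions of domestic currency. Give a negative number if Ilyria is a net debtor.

-869.7

With no valuation effects, change in NIIP = current account = -296.2
End-of-year NIIP = -573.5 + (-296.2) = -869.7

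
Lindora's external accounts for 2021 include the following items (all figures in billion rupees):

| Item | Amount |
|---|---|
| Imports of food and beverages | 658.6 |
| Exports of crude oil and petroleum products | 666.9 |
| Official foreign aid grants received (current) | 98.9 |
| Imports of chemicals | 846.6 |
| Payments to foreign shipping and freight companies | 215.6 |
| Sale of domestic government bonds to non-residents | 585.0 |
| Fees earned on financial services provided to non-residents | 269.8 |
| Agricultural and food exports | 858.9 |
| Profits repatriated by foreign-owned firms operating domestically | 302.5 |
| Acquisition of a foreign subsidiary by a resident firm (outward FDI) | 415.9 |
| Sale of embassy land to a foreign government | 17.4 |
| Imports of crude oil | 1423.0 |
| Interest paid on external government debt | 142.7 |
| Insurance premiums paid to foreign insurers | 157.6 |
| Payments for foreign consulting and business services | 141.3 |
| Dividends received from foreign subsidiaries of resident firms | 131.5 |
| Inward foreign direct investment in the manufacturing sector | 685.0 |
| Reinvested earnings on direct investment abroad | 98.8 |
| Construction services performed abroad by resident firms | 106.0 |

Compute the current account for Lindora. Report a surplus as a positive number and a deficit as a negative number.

Goods: -846.6 + 858.9 - 658.6 - 1423.0 + 666.9 = -1402.4
Services: -215.6 + 269.8 - 141.3 - 157.6 + 106.0 = -138.7
Primary income: 98.8 + 131.5 - 142.7 - 302.5 = -214.9
Secondary income: 98.9
Current account = (-1402.4) + (-138.7) + (-214.9) + 98.9 = -1657.1
(Excluded from the current account — financial account: sale of domestic government bonds to non-residents 585.0, acquisition of a foreign subsidiary by a resident firm (outward FDI) 415.9, inward foreign direct investment in the manufacturing sector 685.0; capital account: sale of embassy land to a foreign government 17.4.)

-1657.1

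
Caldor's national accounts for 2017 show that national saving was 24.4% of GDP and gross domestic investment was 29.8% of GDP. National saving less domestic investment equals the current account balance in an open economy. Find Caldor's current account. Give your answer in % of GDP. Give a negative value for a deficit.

-5.4

S - I = CA (net lending to the rest of the world).
CA = S - I = 24.4 - 29.8 = -5.4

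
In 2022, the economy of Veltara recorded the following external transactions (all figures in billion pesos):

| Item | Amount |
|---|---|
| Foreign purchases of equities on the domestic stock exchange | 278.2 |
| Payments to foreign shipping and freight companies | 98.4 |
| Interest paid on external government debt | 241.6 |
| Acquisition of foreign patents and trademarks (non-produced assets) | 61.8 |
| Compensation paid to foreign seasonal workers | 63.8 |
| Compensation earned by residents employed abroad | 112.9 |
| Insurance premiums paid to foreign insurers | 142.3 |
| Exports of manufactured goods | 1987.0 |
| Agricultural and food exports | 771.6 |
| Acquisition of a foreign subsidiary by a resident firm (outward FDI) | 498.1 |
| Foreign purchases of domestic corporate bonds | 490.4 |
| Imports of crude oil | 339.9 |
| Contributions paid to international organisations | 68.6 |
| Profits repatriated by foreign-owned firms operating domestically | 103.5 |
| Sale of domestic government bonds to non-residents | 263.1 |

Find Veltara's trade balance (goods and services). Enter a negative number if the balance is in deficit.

2178.0

Goods: 771.6 - 339.9 + 1987.0 = 2418.7
Services: -98.4 - 142.3 = -240.7
Trade balance = 2418.7 + (-240.7) = 2178.0
(Excluded from the trade balance — financial account: foreign purchases of equities on the domestic stock exchange 278.2, acquisition of a foreign subsidiary by a resident firm (outward FDI) 498.1, foreign purchases of domestic corporate bonds 490.4, sale of domestic government bonds to non-residents 263.1; primary income: interest paid on external government debt 241.6, compensation paid to foreign seasonal workers 63.8, compensation earned by residents employed abroad 112.9, profits repatriated by foreign-owned firms operating domestically 103.5; capital account: acquisition of foreign patents and trademarks (non-produced assets) 61.8; secondary income: contributions paid to international organisations 68.6.)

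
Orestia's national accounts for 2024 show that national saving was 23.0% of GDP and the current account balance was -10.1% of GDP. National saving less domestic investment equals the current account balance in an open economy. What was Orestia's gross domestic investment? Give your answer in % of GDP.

33.1

S - I = CA (net lending to the rest of the world).
I = S - CA = 23.0 - (-10.1) = 33.1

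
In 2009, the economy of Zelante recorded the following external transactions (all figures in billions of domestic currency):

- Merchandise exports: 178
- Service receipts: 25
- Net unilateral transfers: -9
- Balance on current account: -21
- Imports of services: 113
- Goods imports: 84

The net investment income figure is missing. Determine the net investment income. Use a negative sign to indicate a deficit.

Current account = goods balance + services balance + net primary income + net secondary income
Sum of the known components = -3
Net investment income = CA - (known components) = -21 - (-3) = -18

-18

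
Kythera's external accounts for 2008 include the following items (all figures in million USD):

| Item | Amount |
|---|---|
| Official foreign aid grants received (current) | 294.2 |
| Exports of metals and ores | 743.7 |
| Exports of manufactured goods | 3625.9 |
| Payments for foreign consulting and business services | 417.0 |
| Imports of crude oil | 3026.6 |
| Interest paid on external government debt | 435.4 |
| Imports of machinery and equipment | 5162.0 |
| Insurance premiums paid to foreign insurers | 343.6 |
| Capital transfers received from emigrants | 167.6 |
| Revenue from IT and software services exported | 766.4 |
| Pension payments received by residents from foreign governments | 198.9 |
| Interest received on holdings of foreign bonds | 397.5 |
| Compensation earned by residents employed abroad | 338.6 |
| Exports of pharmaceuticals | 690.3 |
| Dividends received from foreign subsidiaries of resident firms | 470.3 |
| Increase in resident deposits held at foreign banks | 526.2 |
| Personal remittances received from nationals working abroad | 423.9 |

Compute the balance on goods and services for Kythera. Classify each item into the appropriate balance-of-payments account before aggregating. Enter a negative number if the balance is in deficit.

-3122.9

Goods: 743.7 - 5162.0 - 3026.6 + 690.3 + 3625.9 = -3128.7
Services: -343.6 - 417.0 + 766.4 = 5.8
Trade balance = -3128.7 + 5.8 = -3122.9
(Excluded from the trade balance — secondary income: official foreign aid grants received (current) 294.2, pension payments received by residents from foreign governments 198.9, personal remittances received from nationals working abroad 423.9; primary income: interest paid on external government debt 435.4, interest received on holdings of foreign bonds 397.5, compensation earned by residents employed abroad 338.6, dividends received from foreign subsidiaries of resident firms 470.3; capital account: capital transfers received from emigrants 167.6; financial account: increase in resident deposits held at foreign banks 526.2.)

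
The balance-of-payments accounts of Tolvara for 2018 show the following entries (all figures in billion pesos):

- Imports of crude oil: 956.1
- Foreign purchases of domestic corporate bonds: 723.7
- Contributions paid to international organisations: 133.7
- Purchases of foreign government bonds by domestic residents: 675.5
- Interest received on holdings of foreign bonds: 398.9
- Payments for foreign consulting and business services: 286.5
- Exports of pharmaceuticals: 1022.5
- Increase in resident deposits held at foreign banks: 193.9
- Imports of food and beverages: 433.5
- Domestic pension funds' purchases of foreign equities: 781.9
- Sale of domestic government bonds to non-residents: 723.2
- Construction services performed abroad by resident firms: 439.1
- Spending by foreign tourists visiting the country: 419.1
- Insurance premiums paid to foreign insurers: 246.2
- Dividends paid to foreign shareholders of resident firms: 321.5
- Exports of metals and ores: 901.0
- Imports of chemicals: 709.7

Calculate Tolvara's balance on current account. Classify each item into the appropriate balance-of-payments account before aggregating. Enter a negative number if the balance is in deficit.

Goods: -709.7 - 433.5 + 901.0 + 1022.5 - 956.1 = -175.8
Services: 439.1 - 286.5 + 419.1 - 246.2 = 325.5
Primary income: -321.5 + 398.9 = 77.4
Secondary income: -133.7
Current account = (-175.8) + 325.5 + 77.4 + (-133.7) = 93.4
(Excluded from the current account — financial account: foreign purchases of domestic corporate bonds 723.7, purchases of foreign government bonds by domestic residents 675.5, increase in resident deposits held at foreign banks 193.9, domestic pension funds' purchases of foreign equities 781.9, sale of domestic government bonds to non-residents 723.2.)

93.4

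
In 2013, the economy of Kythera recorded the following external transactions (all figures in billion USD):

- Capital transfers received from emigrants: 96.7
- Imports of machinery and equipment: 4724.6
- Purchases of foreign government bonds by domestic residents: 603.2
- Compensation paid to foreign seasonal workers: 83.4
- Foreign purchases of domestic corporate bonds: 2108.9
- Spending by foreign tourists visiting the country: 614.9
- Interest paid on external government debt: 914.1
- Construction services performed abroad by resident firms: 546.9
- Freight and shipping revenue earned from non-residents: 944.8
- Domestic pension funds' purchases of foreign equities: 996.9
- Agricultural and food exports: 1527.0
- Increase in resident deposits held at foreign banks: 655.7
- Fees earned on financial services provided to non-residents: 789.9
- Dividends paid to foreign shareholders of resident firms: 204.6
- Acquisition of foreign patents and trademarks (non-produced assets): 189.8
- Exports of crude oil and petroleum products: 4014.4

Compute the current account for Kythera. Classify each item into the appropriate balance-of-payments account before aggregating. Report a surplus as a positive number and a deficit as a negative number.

2511.2

Goods: 1527.0 - 4724.6 + 4014.4 = 816.8
Services: 614.9 + 944.8 + 546.9 + 789.9 = 2896.5
Primary income: -914.1 - 204.6 - 83.4 = -1202.1
Current account = 816.8 + 2896.5 + (-1202.1) = 2511.2
(Excluded from the current account — capital account: capital transfers received from emigrants 96.7, acquisition of foreign patents and trademarks (non-produced assets) 189.8; financial account: purchases of foreign government bonds by domestic residents 603.2, foreign purchases of domestic corporate bonds 2108.9, domestic pension funds' purchases of foreign equities 996.9, increase in resident deposits held at foreign banks 655.7.)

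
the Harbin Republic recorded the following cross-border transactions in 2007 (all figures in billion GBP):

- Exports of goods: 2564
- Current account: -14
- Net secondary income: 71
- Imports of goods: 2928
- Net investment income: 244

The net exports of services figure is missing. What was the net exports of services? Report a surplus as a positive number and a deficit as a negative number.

Current account = goods balance + services balance + net primary income + net secondary income
Sum of the known components = -49
Net exports of services = CA - (known components) = -14 - (-49) = 35

35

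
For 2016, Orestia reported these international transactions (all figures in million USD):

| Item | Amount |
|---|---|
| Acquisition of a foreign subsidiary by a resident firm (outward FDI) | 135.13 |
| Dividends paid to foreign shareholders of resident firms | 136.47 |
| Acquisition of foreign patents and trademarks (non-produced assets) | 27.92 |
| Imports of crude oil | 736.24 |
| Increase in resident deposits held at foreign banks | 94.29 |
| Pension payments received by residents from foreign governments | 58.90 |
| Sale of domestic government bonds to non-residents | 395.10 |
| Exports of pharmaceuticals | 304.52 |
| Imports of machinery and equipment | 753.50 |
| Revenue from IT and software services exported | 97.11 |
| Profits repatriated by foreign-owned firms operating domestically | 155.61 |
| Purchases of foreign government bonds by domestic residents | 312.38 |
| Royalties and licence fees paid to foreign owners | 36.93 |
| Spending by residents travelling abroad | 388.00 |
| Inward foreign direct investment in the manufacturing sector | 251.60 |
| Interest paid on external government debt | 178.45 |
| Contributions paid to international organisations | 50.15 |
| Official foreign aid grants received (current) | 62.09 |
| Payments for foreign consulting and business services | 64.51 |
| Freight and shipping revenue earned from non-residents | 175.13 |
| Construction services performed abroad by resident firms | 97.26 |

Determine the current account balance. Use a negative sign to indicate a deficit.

-1704.85

Goods: -753.50 + 304.52 - 736.24 = -1185.22
Services: -64.51 - 36.93 + 97.11 - 388.00 + 97.26 + 175.13 = -119.94
Primary income: -136.47 - 155.61 - 178.45 = -470.53
Secondary income: 62.09 + 58.90 - 50.15 = 70.84
Current account = (-1185.22) + (-119.94) + (-470.53) + 70.84 = -1704.85
(Excluded from the current account — financial account: acquisition of a foreign subsidiary by a resident firm (outward FDI) 135.13, increase in resident deposits held at foreign banks 94.29, sale of domestic government bonds to non-residents 395.10, purchases of foreign government bonds by domestic residents 312.38, inward foreign direct investment in the manufacturing sector 251.60; capital account: acquisition of foreign patents and trademarks (non-produced assets) 27.92.)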